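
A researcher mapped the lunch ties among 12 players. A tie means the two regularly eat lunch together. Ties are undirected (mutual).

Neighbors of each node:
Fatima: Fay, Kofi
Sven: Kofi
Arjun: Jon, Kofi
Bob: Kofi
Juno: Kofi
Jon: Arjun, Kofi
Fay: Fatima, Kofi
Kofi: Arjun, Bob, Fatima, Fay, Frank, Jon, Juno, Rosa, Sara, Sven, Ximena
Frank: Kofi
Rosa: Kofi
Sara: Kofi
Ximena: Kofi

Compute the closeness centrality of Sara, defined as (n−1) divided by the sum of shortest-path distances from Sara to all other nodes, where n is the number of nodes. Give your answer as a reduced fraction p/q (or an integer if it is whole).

Distances from Sara: Arjun:2, Bob:2, Fatima:2, Fay:2, Frank:2, Jon:2, Juno:2, Kofi:1, Rosa:2, Sven:2, Ximena:2. Sum = 21.
n = 12, so closeness = 11/21.

11/21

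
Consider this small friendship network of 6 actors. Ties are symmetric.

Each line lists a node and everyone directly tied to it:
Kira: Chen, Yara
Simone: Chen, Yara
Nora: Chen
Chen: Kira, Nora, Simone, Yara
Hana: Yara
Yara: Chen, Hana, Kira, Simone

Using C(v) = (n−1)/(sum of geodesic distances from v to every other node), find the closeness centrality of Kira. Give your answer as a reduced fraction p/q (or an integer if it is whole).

5/8

Distances from Kira: Chen:1, Hana:2, Nora:2, Simone:2, Yara:1. Sum = 8.
n = 6, so closeness = 5/8.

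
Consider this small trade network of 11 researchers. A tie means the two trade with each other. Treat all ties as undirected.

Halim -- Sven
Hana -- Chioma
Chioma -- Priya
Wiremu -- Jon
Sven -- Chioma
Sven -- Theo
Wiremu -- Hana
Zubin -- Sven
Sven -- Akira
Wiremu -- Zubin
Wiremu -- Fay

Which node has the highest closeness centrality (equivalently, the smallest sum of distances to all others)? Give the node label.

Sven

Farness (sum of distances to all others) for each node — Akira:26, Chioma:19, Fay:29, Halim:26, Hana:21, Jon:29, Priya:28, Sven:17, Theo:26, Wiremu:20, Zubin:19.
The smallest farness is 17, for Sven, so Sven has the highest closeness.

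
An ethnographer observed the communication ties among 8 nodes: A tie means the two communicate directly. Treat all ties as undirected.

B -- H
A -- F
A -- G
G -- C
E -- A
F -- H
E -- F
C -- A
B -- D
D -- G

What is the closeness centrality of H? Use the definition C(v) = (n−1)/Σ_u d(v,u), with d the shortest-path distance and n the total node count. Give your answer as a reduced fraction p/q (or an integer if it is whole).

Distances from H: A:2, B:1, C:3, D:2, E:2, F:1, G:3. Sum = 14.
n = 8, so closeness = 7/14 = 1/2.

1/2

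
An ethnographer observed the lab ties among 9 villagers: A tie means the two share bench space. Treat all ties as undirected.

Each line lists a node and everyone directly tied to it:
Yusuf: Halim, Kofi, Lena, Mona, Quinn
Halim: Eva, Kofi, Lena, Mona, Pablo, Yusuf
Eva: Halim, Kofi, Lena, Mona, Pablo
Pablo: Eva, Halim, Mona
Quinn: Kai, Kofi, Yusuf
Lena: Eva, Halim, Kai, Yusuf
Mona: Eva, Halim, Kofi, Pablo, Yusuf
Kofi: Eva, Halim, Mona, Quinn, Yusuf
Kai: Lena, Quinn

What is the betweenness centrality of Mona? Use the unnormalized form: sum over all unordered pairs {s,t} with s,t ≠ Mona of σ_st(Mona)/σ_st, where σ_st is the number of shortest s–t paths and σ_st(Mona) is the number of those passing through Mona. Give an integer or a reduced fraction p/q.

Pairs whose geodesics pass through Mona — Quinn–Pablo: 2/5; Yusuf–Eva: 1/4; Yusuf–Pablo: 1/2; Kofi–Pablo: 1/3.
All other pairs contribute 0.
Summing the contributions gives betweenness(Mona) = 89/60.

89/60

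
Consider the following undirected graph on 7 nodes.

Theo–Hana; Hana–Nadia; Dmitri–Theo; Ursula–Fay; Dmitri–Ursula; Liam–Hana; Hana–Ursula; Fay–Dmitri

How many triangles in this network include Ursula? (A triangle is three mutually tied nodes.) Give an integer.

Ursula's neighbors: Dmitri, Fay, and Hana.
Neighbor pairs that are themselves tied: Ursula–Dmitri–Fay. Each forms one triangle with Ursula, for 1 in total.

1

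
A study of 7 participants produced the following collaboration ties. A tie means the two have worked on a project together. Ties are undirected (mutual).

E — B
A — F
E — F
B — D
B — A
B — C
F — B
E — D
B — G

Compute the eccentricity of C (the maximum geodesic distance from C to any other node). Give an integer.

Distances from C: A:2, B:1, D:2, E:2, F:2, G:2.
The largest is 2 (to A, G, D, F, and E), so the eccentricity of C is 2.

2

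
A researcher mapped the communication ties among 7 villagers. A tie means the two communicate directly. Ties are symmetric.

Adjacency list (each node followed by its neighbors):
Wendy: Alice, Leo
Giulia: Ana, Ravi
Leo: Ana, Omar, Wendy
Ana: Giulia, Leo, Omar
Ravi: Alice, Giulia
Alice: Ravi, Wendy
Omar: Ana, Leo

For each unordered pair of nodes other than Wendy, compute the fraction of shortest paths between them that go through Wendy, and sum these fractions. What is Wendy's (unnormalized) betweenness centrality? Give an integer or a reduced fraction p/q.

3

Pairs whose geodesics pass through Wendy — Ravi–Leo: 1/2; Ana–Alice: 1/2; Omar–Alice: 1; Leo–Alice: 1.
All other pairs contribute 0.
Summing the contributions gives betweenness(Wendy) = 3.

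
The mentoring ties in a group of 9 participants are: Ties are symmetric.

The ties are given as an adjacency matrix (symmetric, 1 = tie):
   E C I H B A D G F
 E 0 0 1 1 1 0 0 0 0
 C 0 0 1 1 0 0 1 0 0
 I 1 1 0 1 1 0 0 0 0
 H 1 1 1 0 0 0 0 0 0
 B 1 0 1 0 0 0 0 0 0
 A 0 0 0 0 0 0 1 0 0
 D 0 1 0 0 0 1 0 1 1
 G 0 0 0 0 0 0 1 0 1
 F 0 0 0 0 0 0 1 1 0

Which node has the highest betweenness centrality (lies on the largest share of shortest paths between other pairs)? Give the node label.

D

Unnormalized betweenness of each node: A:0, B:0, C:16, D:17, E:1/2, F:0, G:0, H:5/2, I:8.
D has the largest value, 17, making it the main broker — the node through which the most shortest paths run.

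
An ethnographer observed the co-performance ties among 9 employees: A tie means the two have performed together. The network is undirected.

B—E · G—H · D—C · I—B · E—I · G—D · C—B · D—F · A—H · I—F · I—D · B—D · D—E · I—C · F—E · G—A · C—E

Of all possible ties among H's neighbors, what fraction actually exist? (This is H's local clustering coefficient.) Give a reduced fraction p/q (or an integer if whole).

1

H's neighbors: A and G (k = 2).
Possible neighbor pairs: C(2,2) = 1. Edges among them: A–G → e = 1.
Clustering(H) = 1/1.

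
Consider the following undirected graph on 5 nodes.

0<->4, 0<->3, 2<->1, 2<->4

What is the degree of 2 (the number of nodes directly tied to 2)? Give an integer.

2 is directly tied to 1 and 4. That is 2 neighbors, so the degree of 2 is 2.

2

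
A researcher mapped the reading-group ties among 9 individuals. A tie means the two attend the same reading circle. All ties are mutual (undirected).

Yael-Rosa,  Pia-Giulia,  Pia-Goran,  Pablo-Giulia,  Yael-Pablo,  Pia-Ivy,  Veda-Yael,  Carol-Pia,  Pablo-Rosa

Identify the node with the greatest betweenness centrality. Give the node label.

Unnormalized betweenness of each node: Carol:0, Giulia:16, Goran:0, Ivy:0, Pablo:15, Pia:18, Rosa:0, Veda:0, Yael:7.
Pia has the largest value, 18, making it the main broker — the node through which the most shortest paths run.

Pia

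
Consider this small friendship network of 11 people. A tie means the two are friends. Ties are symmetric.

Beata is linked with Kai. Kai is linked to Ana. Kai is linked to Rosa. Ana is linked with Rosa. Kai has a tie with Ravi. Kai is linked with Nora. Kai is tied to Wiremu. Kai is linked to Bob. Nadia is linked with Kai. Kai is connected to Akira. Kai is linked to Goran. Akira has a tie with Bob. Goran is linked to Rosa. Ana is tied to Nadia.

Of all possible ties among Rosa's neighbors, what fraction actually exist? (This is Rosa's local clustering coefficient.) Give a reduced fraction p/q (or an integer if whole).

Rosa's neighbors: Ana, Goran, and Kai (k = 3).
Possible neighbor pairs: C(3,2) = 3. Edges among them: Ana–Kai, Goran–Kai → e = 2.
Clustering(Rosa) = 2/3.

2/3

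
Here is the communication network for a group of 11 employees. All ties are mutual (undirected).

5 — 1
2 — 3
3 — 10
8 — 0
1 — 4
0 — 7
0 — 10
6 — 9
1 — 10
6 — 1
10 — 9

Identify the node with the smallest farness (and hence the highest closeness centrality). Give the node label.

10

Farness (sum of distances to all others) for each node — 0:21, 1:19, 2:32, 3:23, 4:28, 5:28, 6:26, 7:30, 8:30, 9:23, 10:16.
The smallest farness is 16, for 10, so 10 has the highest closeness.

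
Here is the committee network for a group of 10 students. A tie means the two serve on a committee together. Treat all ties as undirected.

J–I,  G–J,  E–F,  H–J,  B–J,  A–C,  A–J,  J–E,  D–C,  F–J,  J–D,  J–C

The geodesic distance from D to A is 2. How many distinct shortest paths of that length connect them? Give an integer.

2

The shortest distance is 2. The length-2 paths are: D–J–A; D–C–A.
That gives 2 distinct shortest paths.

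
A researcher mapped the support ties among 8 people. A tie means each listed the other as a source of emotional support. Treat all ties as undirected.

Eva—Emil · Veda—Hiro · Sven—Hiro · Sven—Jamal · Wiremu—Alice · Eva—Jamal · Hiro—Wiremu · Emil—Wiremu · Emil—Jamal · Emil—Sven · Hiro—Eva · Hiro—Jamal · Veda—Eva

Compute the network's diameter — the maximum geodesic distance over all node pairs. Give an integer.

Eccentricity of each node (its greatest distance to any other): Alice:3, Emil:2, Eva:3, Hiro:2, Jamal:3, Sven:3, Veda:3, Wiremu:2.
The maximum eccentricity is 3, realized for instance by the pair Veda–Alice via Veda – Hiro – Wiremu – Alice. So the diameter is 3.

3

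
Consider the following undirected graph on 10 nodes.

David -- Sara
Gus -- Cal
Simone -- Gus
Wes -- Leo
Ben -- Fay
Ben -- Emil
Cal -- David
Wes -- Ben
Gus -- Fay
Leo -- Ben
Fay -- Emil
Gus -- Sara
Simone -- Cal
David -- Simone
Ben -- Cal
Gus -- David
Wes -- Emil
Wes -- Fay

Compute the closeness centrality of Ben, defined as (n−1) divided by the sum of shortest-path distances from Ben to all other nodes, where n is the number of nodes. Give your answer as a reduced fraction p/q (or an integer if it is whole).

9/14

Distances from Ben: Cal:1, David:2, Emil:1, Fay:1, Gus:2, Leo:1, Sara:3, Simone:2, Wes:1. Sum = 14.
n = 10, so closeness = 9/14.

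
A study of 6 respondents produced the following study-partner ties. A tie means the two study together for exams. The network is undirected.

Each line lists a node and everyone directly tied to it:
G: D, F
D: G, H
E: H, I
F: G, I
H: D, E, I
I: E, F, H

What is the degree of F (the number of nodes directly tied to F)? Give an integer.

2

F is directly tied to G and I. That is 2 neighbors, so the degree of F is 2.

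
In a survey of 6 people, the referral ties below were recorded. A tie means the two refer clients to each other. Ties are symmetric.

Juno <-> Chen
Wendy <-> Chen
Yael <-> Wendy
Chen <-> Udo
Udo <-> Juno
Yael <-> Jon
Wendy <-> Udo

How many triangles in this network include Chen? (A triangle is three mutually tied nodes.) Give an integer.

Chen's neighbors: Juno, Udo, and Wendy.
Neighbor pairs that are themselves tied: Chen–Juno–Udo; Chen–Udo–Wendy. Each forms one triangle with Chen, for 2 in total.

2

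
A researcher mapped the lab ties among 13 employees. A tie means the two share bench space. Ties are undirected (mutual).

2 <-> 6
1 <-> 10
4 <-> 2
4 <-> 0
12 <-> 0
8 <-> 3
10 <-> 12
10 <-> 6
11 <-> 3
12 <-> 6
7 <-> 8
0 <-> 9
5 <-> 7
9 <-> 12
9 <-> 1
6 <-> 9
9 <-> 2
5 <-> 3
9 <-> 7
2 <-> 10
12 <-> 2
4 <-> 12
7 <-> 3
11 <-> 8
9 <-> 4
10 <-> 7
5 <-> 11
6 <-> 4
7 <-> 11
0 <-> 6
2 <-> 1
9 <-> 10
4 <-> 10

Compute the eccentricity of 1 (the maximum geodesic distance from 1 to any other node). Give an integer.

3

Distances from 1: 0:2, 2:1, 3:3, 4:2, 5:3, 6:2, 7:2, 8:3, 9:1, 10:1, 11:3, 12:2.
The largest is 3 (to 5, 3, 8, and 11), so the eccentricity of 1 is 3.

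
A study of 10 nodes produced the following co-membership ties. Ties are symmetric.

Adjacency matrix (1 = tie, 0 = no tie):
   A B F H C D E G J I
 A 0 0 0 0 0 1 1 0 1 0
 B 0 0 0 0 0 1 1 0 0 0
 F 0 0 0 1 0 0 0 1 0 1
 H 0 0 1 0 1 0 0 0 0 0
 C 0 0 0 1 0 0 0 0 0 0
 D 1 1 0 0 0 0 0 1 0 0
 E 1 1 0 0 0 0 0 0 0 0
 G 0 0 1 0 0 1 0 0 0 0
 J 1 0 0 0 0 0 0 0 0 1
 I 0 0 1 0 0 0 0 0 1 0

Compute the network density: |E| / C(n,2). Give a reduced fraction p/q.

11/45

There are 11 edges and 10 nodes, so the maximum possible is C(10,2) = 45.
Density = 11/45.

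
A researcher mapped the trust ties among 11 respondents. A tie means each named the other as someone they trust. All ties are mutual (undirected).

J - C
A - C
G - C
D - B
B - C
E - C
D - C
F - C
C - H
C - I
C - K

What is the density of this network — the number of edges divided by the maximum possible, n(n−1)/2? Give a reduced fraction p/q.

1/5

There are 11 edges and 11 nodes, so the maximum possible is C(11,2) = 55.
Density = 11/55 = 1/5.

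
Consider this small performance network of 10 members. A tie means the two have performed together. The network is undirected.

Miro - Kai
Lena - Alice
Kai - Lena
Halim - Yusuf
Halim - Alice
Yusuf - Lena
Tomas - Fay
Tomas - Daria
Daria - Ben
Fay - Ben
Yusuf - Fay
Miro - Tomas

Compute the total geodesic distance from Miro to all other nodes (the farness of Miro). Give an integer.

Distances from Miro: Alice:3, Ben:3, Daria:2, Fay:2, Halim:4, Kai:1, Lena:2, Tomas:1, Yusuf:3.
Sum = 3 + 3 + 2 + 2 + 4 + 1 + 2 + 1 + 3 = 21.

21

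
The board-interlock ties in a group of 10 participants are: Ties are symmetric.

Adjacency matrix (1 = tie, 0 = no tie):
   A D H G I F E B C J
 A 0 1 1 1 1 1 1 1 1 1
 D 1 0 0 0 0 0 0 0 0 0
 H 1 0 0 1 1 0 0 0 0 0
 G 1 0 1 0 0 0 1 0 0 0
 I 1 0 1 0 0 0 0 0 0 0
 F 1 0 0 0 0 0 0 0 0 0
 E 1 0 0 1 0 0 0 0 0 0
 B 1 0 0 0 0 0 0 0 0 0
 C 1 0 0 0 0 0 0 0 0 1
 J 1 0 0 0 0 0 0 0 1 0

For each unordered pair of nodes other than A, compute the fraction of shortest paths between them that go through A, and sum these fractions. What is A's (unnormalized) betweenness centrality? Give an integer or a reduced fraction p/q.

31

Pairs whose geodesics pass through A — D–H: 1; D–G: 1; D–I: 1; D–F: 1; D–E: 1; D–B: 1; D–C: 1; D–J: 1; H–F: 1; H–E: 1/2; H–B: 1; H–C: 1; H–J: 1; G–I: 1/2 … (+18 more pairs).
All other pairs contribute 0.
Summing the contributions gives betweenness(A) = 31.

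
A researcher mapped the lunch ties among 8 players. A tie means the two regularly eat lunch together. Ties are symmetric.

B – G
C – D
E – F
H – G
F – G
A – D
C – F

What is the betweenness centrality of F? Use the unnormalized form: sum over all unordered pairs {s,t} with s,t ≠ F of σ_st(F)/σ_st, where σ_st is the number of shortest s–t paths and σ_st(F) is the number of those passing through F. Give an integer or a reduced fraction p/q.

Pairs whose geodesics pass through F — E–G: 1; E–B: 1; E–H: 1; E–C: 1; E–D: 1; E–A: 1; G–C: 1; G–D: 1; G–A: 1; B–C: 1; B–D: 1; B–A: 1; H–C: 1; H–D: 1 … (+1 more pairs).
All other pairs contribute 0.
Summing the contributions gives betweenness(F) = 15.

15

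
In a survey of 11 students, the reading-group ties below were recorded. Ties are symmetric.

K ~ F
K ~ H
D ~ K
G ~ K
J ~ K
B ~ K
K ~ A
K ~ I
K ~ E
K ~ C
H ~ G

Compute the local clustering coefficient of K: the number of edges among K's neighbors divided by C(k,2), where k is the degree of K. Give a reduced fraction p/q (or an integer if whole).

K's neighbors: A, B, C, D, E, F, G, H, I, and J (k = 10).
Possible neighbor pairs: C(10,2) = 45. Edges among them: G–H → e = 1.
Clustering(K) = 1/45.

1/45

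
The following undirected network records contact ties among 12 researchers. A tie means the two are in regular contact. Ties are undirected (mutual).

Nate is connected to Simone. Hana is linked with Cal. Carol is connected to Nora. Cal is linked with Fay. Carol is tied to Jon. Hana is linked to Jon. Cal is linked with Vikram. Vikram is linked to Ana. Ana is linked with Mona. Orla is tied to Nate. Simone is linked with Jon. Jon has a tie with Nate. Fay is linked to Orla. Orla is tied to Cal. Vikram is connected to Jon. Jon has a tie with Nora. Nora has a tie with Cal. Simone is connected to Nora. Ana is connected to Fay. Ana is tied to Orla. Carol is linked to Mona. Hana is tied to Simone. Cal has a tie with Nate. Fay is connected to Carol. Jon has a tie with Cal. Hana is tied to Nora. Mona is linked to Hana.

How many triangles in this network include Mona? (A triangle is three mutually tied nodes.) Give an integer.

0

Mona's neighbors are Ana, Carol, and Hana, but none of them are tied to each other, so no triangle contains Mona.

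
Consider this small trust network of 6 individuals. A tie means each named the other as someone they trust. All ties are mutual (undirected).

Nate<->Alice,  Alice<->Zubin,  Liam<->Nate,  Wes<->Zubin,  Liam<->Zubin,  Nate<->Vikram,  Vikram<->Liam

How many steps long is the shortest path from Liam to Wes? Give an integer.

2

One shortest route is Liam – Zubin – Wes, which uses 2 edges, and Liam and Wes are not directly tied, so nothing shorter exists. So d(Liam,Wes) = 2.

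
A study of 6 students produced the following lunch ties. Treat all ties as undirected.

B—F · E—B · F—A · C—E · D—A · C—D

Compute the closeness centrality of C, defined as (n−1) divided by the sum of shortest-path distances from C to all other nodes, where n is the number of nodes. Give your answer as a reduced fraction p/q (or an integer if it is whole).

5/9

Distances from C: A:2, B:2, D:1, E:1, F:3. Sum = 9.
n = 6, so closeness = 5/9.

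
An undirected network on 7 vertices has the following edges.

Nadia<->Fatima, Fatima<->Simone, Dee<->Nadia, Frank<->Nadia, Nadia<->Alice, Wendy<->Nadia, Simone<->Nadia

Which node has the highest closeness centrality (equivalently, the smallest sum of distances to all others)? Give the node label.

Farness (sum of distances to all others) for each node — Alice:11, Dee:11, Fatima:10, Frank:11, Nadia:6, Simone:10, Wendy:11.
The smallest farness is 6, for Nadia, so Nadia has the highest closeness.

Nadia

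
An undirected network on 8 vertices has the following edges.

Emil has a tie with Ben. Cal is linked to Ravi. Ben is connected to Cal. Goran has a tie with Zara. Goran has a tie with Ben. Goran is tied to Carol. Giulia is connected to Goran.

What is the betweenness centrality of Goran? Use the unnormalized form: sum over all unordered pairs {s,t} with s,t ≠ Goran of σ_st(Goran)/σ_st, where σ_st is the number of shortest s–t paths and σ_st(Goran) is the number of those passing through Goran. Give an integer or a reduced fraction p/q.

Pairs whose geodesics pass through Goran — Zara–Ben: 1; Zara–Emil: 1; Zara–Cal: 1; Zara–Giulia: 1; Zara–Carol: 1; Zara–Ravi: 1; Ben–Giulia: 1; Ben–Carol: 1; Emil–Giulia: 1; Emil–Carol: 1; Cal–Giulia: 1; Cal–Carol: 1; Giulia–Carol: 1; Giulia–Ravi: 1 … (+1 more pairs).
All other pairs contribute 0.
Summing the contributions gives betweenness(Goran) = 15.

15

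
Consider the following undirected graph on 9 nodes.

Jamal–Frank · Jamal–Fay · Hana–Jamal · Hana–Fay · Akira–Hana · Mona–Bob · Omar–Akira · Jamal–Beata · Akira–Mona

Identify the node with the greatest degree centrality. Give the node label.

Degrees — Akira:3, Beata:1, Bob:1, Fay:2, Frank:1, Hana:3, Jamal:4, Mona:2, Omar:1.
The maximum is 4, attained only by Jamal.

Jamal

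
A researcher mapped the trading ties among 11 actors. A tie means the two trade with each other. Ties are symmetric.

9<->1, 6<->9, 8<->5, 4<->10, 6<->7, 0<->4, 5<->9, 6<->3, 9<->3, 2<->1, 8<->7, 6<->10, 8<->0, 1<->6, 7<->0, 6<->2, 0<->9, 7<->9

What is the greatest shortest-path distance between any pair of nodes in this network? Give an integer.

3

Eccentricity of each node (its greatest distance to any other): 0:3, 1:3, 2:3, 3:3, 4:3, 5:3, 6:2, 7:2, 8:3, 9:2, 10:3.
The maximum eccentricity is 3, realized for instance by the pair 3–4 via 3 – 9 – 0 – 4. So the diameter is 3.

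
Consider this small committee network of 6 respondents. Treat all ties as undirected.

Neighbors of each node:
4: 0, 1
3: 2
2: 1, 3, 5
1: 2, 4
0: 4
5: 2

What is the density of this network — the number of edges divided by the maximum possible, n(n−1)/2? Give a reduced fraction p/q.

1/3

There are 5 edges and 6 nodes, so the maximum possible is C(6,2) = 15.
Density = 5/15 = 1/3.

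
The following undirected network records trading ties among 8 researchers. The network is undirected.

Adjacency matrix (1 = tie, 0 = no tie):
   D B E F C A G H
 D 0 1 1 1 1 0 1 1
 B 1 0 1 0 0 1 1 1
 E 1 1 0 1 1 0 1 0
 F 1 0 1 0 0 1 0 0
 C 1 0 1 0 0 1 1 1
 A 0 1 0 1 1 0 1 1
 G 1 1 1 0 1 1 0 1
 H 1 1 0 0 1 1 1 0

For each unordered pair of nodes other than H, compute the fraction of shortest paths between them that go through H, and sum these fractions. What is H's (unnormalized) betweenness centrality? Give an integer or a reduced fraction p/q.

Pairs whose geodesics pass through H — D–A: 1/5; B–C: 1/5.
All other pairs contribute 0.
Summing the contributions gives betweenness(H) = 2/5.

2/5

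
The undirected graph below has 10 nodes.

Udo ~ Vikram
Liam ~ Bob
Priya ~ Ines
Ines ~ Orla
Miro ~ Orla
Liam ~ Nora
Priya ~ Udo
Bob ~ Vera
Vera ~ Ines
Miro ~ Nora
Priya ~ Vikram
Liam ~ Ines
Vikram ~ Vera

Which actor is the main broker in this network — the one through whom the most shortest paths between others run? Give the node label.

Unnormalized betweenness of each node: Bob:5/3, Ines:35/2, Liam:25/3, Miro:1, Nora:2, Orla:5, Priya:43/6, Udo:0, Vera:13/2, Vikram:17/6.
Ines has the largest value, 35/2, making it the main broker — the node through which the most shortest paths run.

Ines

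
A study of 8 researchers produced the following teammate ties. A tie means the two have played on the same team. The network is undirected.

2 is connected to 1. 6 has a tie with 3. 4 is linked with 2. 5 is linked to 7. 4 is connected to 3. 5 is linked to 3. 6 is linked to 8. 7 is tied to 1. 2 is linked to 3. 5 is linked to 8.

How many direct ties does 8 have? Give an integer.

8 is directly tied to 5 and 6. That is 2 neighbors, so the degree of 8 is 2.

2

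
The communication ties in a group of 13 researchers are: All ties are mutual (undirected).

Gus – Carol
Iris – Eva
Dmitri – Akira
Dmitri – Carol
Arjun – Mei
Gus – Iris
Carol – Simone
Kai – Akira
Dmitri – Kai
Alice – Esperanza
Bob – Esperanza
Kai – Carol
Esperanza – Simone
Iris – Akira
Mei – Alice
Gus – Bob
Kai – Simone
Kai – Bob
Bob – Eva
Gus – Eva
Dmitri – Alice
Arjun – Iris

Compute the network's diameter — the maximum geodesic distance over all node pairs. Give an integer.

Eccentricity of each node (its greatest distance to any other): Akira:3, Alice:3, Arjun:4, Bob:3, Carol:3, Dmitri:3, Esperanza:3, Eva:3, Gus:3, Iris:3, Kai:3, Mei:3, Simone:4.
The maximum eccentricity is 4, realized for instance by the pair Arjun–Simone via Arjun – Iris – Akira – Kai – Simone. So the diameter is 4.

4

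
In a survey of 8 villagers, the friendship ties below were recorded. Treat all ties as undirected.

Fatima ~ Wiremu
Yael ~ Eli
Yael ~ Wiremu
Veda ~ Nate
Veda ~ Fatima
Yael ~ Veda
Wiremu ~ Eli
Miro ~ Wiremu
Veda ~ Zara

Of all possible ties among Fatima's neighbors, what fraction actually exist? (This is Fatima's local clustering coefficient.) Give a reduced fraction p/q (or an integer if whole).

Fatima's neighbors: Veda and Wiremu (k = 2).
Possible neighbor pairs: C(2,2) = 1. Edges among them: none → e = 0.
Clustering(Fatima) = 0/1.

0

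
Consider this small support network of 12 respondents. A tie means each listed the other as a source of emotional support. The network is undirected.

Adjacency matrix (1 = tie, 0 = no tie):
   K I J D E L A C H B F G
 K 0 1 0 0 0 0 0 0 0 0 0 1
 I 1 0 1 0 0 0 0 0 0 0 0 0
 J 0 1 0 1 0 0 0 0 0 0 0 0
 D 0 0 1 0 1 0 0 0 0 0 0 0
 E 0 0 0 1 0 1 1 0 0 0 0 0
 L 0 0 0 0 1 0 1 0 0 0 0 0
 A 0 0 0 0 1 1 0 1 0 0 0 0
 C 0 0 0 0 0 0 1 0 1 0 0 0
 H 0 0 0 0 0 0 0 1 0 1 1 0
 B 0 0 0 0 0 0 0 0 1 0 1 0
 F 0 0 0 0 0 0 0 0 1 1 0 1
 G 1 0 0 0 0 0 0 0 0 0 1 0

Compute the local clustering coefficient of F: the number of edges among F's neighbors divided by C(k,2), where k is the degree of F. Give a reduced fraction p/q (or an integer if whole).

1/3

F's neighbors: B, G, and H (k = 3).
Possible neighbor pairs: C(3,2) = 3. Edges among them: B–H → e = 1.
Clustering(F) = 1/3.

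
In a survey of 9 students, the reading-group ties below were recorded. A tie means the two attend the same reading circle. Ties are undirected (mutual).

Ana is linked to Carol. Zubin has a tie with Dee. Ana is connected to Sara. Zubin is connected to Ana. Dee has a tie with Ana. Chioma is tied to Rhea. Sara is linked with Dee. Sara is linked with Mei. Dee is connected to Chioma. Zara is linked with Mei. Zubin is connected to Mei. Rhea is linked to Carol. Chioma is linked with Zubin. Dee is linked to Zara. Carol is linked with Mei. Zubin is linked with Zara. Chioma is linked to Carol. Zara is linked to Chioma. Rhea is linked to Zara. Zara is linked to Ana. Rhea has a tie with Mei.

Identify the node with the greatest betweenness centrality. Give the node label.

Mei

Unnormalized betweenness of each node: Ana:9/4, Carol:5/4, Chioma:23/12, Dee:23/12, Mei:37/12, Rhea:1/2, Sara:7/12, Zara:29/12, Zubin:13/12.
Mei has the largest value, 37/12, making it the main broker — the node through which the most shortest paths run.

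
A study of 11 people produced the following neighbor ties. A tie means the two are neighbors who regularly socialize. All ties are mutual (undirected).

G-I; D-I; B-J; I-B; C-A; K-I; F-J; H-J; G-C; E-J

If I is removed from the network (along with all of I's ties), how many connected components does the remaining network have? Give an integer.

Without I, the remaining ties split the others into: {A, C, G}; {B, E, F, H, J}; {K}; {D}.
That's 4 separate components.

4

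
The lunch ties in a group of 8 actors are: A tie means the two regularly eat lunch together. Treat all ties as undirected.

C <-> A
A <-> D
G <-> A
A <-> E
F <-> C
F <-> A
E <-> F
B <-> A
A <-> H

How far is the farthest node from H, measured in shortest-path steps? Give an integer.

Distances from H: A:1, B:2, C:2, D:2, E:2, F:2, G:2.
The largest is 2 (to G, B, E, D, F, and C), so the eccentricity of H is 2.

2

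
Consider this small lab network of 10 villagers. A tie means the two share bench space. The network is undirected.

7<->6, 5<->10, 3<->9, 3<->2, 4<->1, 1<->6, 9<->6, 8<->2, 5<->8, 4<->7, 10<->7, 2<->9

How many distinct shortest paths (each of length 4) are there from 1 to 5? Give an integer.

The shortest distance is 4. The length-4 paths are: 1–4–7–10–5; 1–6–7–10–5.
That gives 2 distinct shortest paths.

2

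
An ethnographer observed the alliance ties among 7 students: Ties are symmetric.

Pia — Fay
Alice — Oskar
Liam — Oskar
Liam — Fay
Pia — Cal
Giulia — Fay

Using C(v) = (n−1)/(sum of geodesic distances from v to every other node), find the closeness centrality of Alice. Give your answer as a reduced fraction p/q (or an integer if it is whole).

6/19

Distances from Alice: Cal:5, Fay:3, Giulia:4, Liam:2, Oskar:1, Pia:4. Sum = 19.
n = 7, so closeness = 6/19.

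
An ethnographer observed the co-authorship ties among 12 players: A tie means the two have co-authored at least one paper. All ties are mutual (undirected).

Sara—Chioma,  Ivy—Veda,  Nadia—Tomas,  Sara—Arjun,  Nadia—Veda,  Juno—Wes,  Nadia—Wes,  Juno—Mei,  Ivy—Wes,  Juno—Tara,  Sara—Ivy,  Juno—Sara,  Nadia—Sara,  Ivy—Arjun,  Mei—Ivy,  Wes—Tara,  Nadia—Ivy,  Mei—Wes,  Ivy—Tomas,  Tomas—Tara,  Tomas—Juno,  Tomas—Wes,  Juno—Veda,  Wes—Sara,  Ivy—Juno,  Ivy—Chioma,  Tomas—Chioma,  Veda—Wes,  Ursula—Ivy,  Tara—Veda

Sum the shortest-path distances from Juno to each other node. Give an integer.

15

Distances from Juno: Arjun:2, Chioma:2, Ivy:1, Mei:1, Nadia:2, Sara:1, Tara:1, Tomas:1, Ursula:2, Veda:1, Wes:1.
Sum = 2 + 2 + 1 + 1 + 2 + 1 + 1 + 1 + 2 + 1 + 1 = 15.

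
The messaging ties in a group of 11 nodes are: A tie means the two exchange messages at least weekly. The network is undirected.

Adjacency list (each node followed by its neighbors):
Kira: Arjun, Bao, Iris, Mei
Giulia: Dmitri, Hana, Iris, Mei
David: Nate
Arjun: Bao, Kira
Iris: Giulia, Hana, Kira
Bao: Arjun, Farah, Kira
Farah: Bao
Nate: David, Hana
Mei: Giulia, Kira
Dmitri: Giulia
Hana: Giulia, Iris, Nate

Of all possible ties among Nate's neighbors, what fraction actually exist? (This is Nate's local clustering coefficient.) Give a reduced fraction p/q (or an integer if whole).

0

Nate's neighbors: David and Hana (k = 2).
Possible neighbor pairs: C(2,2) = 1. Edges among them: none → e = 0.
Clustering(Nate) = 0/1.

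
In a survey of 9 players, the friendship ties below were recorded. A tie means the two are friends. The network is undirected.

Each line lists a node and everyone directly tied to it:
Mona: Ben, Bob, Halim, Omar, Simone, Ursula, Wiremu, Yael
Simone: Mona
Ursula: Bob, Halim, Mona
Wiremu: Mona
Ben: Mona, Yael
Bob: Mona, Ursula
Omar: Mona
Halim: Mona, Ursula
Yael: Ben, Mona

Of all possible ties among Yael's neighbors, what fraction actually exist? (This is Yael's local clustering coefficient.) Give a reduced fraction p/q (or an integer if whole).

1

Yael's neighbors: Ben and Mona (k = 2).
Possible neighbor pairs: C(2,2) = 1. Edges among them: Ben–Mona → e = 1.
Clustering(Yael) = 1/1.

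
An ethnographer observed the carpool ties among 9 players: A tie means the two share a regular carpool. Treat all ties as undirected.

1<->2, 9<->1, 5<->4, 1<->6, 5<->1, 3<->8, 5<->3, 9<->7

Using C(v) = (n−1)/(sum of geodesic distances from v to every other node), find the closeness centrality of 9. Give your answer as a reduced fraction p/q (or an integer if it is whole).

4/9

Distances from 9: 1:1, 2:2, 3:3, 4:3, 5:2, 6:2, 7:1, 8:4. Sum = 18.
n = 9, so closeness = 8/18 = 4/9.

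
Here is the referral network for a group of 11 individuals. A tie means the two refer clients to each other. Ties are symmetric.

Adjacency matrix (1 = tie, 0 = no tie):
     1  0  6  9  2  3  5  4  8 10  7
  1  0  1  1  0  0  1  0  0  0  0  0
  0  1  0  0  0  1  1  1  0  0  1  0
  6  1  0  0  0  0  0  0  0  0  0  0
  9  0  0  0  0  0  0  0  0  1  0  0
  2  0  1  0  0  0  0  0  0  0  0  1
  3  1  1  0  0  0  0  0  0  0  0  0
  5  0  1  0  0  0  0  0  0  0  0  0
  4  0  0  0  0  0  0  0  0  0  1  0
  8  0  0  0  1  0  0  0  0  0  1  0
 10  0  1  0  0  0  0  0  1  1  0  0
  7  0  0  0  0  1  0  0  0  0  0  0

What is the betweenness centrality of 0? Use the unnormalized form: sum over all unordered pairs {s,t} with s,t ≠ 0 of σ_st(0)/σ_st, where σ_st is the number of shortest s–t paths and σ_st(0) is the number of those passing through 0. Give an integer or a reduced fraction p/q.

Pairs whose geodesics pass through 0 — 1–9: 1; 1–2: 1; 1–5: 1; 1–4: 1; 1–8: 1; 1–10: 1; 1–7: 1; 6–9: 1; 6–2: 1; 6–5: 1; 6–4: 1; 6–8: 1; 6–10: 1; 6–7: 1 … (+21 more pairs).
All other pairs contribute 0.
Summing the contributions gives betweenness(0) = 35.

35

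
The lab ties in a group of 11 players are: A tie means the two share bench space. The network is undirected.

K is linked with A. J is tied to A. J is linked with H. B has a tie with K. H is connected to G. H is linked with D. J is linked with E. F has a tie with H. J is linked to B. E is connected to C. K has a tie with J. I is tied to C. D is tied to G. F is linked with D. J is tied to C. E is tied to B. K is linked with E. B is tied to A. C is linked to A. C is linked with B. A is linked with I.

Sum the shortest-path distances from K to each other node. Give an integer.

19

Distances from K: A:1, B:1, C:2, D:3, E:1, F:3, G:3, H:2, I:2, J:1.
Sum = 1 + 1 + 2 + 3 + 1 + 3 + 3 + 2 + 2 + 1 = 19.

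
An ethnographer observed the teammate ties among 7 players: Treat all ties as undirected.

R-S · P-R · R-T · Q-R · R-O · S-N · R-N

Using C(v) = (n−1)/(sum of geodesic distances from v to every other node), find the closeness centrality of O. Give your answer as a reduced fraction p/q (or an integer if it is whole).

Distances from O: N:2, P:2, Q:2, R:1, S:2, T:2. Sum = 11.
n = 7, so closeness = 6/11.

6/11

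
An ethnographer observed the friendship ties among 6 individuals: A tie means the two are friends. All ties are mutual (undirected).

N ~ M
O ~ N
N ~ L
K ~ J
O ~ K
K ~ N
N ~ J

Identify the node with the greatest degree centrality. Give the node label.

N

Degrees — J:2, K:3, L:1, M:1, N:5, O:2.
The maximum is 5, attained only by N.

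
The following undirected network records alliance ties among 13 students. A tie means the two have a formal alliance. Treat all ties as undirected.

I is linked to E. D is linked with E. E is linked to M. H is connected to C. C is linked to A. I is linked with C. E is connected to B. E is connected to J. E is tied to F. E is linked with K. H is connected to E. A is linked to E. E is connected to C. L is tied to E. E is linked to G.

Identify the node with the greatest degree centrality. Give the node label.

E

Degrees — A:2, B:1, C:4, D:1, E:12, F:1, G:1, H:2, I:2, J:1, K:1, L:1, M:1.
The maximum is 12, attained only by E.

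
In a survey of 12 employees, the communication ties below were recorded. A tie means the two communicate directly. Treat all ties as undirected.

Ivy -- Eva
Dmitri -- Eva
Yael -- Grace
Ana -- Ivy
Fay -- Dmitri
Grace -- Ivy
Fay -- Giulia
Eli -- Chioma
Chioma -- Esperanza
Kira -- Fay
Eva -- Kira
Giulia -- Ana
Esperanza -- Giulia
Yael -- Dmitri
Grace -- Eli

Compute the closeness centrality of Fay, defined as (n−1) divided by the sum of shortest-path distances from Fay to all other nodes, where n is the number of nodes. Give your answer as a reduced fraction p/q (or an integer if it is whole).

Distances from Fay: Ana:2, Chioma:3, Dmitri:1, Eli:4, Esperanza:2, Eva:2, Giulia:1, Grace:3, Ivy:3, Kira:1, Yael:2. Sum = 24.
n = 12, so closeness = 11/24.

11/24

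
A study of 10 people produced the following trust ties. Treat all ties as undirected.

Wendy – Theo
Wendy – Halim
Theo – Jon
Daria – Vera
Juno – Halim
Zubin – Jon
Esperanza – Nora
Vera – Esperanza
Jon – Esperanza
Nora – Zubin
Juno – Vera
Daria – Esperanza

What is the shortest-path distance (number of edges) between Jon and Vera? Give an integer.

2

One shortest route is Jon – Esperanza – Vera, which uses 2 edges, and Jon and Vera are not directly tied, so nothing shorter exists. So d(Jon,Vera) = 2.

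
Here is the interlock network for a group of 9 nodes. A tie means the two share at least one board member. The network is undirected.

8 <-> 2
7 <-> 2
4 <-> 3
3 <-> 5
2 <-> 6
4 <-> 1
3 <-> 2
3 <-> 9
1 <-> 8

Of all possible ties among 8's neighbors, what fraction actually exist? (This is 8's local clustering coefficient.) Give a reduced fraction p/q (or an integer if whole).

8's neighbors: 1 and 2 (k = 2).
Possible neighbor pairs: C(2,2) = 1. Edges among them: none → e = 0.
Clustering(8) = 0/1.

0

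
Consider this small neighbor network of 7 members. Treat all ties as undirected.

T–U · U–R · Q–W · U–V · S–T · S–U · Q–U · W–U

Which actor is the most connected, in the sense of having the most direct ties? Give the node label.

Degrees — Q:2, R:1, S:2, T:2, U:6, V:1, W:2.
The maximum is 6, attained only by U.

U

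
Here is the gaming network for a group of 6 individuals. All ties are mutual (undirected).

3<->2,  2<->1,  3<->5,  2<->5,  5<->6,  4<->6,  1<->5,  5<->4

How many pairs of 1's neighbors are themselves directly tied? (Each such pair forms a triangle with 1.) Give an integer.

1's neighbors: 2 and 5.
Neighbor pairs that are themselves tied: 1–2–5. Each forms one triangle with 1, for 1 in total.

1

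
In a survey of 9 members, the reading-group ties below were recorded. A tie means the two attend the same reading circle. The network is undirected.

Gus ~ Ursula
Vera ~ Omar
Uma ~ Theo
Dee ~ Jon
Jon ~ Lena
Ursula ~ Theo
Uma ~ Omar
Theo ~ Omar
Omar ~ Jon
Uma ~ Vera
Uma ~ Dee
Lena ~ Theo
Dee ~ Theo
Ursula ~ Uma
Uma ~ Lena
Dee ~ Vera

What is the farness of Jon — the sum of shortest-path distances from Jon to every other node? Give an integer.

Distances from Jon: Dee:1, Gus:4, Lena:1, Omar:1, Theo:2, Uma:2, Ursula:3, Vera:2.
Sum = 1 + 4 + 1 + 1 + 2 + 2 + 3 + 2 = 16.

16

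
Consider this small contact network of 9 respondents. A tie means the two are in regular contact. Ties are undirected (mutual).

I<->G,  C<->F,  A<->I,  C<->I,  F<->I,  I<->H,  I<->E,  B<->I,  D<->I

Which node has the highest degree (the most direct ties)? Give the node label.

I

Degrees — A:1, B:1, C:2, D:1, E:1, F:2, G:1, H:1, I:8.
The maximum is 8, attained only by I.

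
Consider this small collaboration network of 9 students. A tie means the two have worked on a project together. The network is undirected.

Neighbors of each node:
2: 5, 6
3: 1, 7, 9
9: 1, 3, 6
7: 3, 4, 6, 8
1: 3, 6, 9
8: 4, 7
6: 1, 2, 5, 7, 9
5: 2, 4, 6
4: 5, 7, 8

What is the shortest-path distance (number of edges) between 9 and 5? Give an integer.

2

One shortest route is 9 – 6 – 5, which uses 2 edges, and 9 and 5 are not directly tied, so nothing shorter exists. So d(9,5) = 2.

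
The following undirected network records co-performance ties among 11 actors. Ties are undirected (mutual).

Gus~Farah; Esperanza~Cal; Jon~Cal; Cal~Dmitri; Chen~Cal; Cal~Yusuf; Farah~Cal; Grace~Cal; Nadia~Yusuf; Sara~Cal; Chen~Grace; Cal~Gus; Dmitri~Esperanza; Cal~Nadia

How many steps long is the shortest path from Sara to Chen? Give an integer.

One shortest route is Sara – Cal – Chen, which uses 2 edges, and Sara and Chen are not directly tied, so nothing shorter exists. So d(Sara,Chen) = 2.

2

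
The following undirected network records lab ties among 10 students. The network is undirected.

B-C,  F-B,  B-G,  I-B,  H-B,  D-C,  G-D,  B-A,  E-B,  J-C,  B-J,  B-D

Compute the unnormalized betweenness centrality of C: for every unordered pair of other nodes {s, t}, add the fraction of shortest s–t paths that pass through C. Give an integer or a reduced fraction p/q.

Pairs whose geodesics pass through C — J–D: 1/2.
All other pairs contribute 0.
Summing the contributions gives betweenness(C) = 1/2.

1/2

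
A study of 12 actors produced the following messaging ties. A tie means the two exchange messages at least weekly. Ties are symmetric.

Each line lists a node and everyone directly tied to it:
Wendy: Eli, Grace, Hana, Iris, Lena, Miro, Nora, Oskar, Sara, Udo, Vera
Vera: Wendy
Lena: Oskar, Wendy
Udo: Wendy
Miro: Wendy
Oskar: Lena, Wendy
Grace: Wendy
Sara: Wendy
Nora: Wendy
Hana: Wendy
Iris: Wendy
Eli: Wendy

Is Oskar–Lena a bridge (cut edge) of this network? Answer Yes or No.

Even without that edge, Oskar still reaches Lena via Oskar – Wendy – Lena, so the network stays connected. Not a bridge.

No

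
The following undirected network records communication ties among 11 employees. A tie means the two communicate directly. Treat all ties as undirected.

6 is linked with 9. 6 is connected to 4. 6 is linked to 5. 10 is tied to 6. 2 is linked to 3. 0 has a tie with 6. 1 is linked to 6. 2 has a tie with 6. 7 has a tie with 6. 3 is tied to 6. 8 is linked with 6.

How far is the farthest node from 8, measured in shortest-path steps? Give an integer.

2

Distances from 8: 0:2, 1:2, 2:2, 3:2, 4:2, 5:2, 6:1, 7:2, 9:2, 10:2.
The largest is 2 (to 1, 0, 10, 9, 2, 3, 7, 5, and 4), so the eccentricity of 8 is 2.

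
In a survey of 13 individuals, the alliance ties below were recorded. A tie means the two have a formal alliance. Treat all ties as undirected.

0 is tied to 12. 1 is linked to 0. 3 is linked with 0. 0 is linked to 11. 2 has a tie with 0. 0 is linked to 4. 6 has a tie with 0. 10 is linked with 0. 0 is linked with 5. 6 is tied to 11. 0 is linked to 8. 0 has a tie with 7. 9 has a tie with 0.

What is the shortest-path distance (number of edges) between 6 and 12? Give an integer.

One shortest route is 6 – 0 – 12, which uses 2 edges, and 6 and 12 are not directly tied, so nothing shorter exists. So d(6,12) = 2.

2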